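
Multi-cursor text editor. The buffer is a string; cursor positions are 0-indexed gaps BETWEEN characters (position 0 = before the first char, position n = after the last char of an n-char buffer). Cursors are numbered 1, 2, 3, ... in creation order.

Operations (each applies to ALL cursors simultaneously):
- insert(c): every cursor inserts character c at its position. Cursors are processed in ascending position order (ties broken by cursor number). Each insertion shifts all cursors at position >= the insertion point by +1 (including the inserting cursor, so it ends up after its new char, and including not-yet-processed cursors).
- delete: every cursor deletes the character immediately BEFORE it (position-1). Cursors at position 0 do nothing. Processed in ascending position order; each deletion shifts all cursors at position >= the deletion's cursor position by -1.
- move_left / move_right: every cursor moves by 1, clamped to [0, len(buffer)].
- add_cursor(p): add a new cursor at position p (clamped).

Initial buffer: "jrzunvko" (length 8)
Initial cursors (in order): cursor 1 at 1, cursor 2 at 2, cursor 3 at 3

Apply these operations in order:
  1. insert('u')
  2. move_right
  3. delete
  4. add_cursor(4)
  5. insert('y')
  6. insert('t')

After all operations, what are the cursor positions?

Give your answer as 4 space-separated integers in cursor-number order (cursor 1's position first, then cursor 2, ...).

Answer: 4 7 12 12

Derivation:
After op 1 (insert('u')): buffer="juruzuunvko" (len 11), cursors c1@2 c2@4 c3@6, authorship .1.2.3.....
After op 2 (move_right): buffer="juruzuunvko" (len 11), cursors c1@3 c2@5 c3@7, authorship .1.2.3.....
After op 3 (delete): buffer="juuunvko" (len 8), cursors c1@2 c2@3 c3@4, authorship .123....
After op 4 (add_cursor(4)): buffer="juuunvko" (len 8), cursors c1@2 c2@3 c3@4 c4@4, authorship .123....
After op 5 (insert('y')): buffer="juyuyuyynvko" (len 12), cursors c1@3 c2@5 c3@8 c4@8, authorship .1122334....
After op 6 (insert('t')): buffer="juytuytuyyttnvko" (len 16), cursors c1@4 c2@7 c3@12 c4@12, authorship .11122233434....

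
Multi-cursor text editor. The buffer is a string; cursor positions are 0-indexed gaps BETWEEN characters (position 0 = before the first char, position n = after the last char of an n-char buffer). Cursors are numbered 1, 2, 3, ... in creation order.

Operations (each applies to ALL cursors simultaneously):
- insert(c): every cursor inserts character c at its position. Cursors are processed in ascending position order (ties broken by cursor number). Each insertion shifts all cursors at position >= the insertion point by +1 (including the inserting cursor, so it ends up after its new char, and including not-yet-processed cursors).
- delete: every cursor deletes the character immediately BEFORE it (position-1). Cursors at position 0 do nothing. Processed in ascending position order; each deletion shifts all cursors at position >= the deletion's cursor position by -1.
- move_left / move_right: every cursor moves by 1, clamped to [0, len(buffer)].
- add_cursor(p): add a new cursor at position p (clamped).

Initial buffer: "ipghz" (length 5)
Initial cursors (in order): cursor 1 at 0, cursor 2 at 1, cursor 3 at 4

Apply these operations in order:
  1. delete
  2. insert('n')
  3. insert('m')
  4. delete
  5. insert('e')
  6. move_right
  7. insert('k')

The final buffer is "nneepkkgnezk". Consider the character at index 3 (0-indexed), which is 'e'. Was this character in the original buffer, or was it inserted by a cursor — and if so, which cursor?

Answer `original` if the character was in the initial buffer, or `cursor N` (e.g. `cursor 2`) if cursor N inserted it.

After op 1 (delete): buffer="pgz" (len 3), cursors c1@0 c2@0 c3@2, authorship ...
After op 2 (insert('n')): buffer="nnpgnz" (len 6), cursors c1@2 c2@2 c3@5, authorship 12..3.
After op 3 (insert('m')): buffer="nnmmpgnmz" (len 9), cursors c1@4 c2@4 c3@8, authorship 1212..33.
After op 4 (delete): buffer="nnpgnz" (len 6), cursors c1@2 c2@2 c3@5, authorship 12..3.
After op 5 (insert('e')): buffer="nneepgnez" (len 9), cursors c1@4 c2@4 c3@8, authorship 1212..33.
After op 6 (move_right): buffer="nneepgnez" (len 9), cursors c1@5 c2@5 c3@9, authorship 1212..33.
After op 7 (insert('k')): buffer="nneepkkgnezk" (len 12), cursors c1@7 c2@7 c3@12, authorship 1212.12.33.3
Authorship (.=original, N=cursor N): 1 2 1 2 . 1 2 . 3 3 . 3
Index 3: author = 2

Answer: cursor 2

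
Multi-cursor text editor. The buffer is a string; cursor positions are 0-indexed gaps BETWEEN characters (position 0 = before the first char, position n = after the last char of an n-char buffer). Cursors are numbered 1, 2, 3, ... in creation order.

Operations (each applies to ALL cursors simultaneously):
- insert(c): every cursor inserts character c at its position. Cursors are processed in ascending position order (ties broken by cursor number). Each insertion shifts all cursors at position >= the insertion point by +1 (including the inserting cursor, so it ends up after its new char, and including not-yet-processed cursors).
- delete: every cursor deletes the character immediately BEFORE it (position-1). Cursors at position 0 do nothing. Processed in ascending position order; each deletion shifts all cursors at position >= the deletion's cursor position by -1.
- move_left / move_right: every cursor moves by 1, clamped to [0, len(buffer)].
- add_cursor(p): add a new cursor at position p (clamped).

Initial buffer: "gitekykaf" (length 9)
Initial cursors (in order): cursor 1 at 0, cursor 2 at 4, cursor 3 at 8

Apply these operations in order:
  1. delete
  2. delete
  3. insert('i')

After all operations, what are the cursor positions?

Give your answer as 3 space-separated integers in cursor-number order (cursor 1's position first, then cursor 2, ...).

Answer: 1 4 7

Derivation:
After op 1 (delete): buffer="gitkykf" (len 7), cursors c1@0 c2@3 c3@6, authorship .......
After op 2 (delete): buffer="gikyf" (len 5), cursors c1@0 c2@2 c3@4, authorship .....
After op 3 (insert('i')): buffer="igiikyif" (len 8), cursors c1@1 c2@4 c3@7, authorship 1..2..3.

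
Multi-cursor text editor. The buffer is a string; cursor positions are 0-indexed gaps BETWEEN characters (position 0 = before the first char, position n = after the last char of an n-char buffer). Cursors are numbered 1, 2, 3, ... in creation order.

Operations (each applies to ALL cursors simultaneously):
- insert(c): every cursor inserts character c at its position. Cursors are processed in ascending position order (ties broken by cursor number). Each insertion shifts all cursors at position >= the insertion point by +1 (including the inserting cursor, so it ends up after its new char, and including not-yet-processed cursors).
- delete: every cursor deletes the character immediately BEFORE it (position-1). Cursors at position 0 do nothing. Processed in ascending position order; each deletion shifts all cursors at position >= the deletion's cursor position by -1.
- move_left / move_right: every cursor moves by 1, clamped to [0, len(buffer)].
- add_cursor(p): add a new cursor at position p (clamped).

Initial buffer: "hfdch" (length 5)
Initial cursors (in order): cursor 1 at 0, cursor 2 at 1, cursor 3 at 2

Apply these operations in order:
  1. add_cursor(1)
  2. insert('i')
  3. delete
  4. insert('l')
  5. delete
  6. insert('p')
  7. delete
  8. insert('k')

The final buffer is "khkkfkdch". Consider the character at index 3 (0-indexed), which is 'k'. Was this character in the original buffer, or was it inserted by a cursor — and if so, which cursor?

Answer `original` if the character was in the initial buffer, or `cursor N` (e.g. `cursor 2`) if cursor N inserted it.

Answer: cursor 4

Derivation:
After op 1 (add_cursor(1)): buffer="hfdch" (len 5), cursors c1@0 c2@1 c4@1 c3@2, authorship .....
After op 2 (insert('i')): buffer="ihiifidch" (len 9), cursors c1@1 c2@4 c4@4 c3@6, authorship 1.24.3...
After op 3 (delete): buffer="hfdch" (len 5), cursors c1@0 c2@1 c4@1 c3@2, authorship .....
After op 4 (insert('l')): buffer="lhllfldch" (len 9), cursors c1@1 c2@4 c4@4 c3@6, authorship 1.24.3...
After op 5 (delete): buffer="hfdch" (len 5), cursors c1@0 c2@1 c4@1 c3@2, authorship .....
After op 6 (insert('p')): buffer="phppfpdch" (len 9), cursors c1@1 c2@4 c4@4 c3@6, authorship 1.24.3...
After op 7 (delete): buffer="hfdch" (len 5), cursors c1@0 c2@1 c4@1 c3@2, authorship .....
After op 8 (insert('k')): buffer="khkkfkdch" (len 9), cursors c1@1 c2@4 c4@4 c3@6, authorship 1.24.3...
Authorship (.=original, N=cursor N): 1 . 2 4 . 3 . . .
Index 3: author = 4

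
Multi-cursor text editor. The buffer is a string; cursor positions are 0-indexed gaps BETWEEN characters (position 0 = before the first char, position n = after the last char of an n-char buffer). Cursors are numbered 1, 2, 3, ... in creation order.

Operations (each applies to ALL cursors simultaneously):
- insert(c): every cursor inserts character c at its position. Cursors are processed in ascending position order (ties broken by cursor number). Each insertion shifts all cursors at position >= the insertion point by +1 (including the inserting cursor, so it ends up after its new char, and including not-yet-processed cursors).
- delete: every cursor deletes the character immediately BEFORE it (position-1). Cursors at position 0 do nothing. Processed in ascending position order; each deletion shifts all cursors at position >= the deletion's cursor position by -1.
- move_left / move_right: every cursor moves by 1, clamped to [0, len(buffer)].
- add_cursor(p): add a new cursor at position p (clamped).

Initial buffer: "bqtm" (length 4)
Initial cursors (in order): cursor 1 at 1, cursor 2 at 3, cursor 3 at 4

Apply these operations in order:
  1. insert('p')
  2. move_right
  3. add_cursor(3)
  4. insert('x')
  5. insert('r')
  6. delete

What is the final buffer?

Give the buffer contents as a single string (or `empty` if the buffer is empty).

Answer: bpqxxtpmxpx

Derivation:
After op 1 (insert('p')): buffer="bpqtpmp" (len 7), cursors c1@2 c2@5 c3@7, authorship .1..2.3
After op 2 (move_right): buffer="bpqtpmp" (len 7), cursors c1@3 c2@6 c3@7, authorship .1..2.3
After op 3 (add_cursor(3)): buffer="bpqtpmp" (len 7), cursors c1@3 c4@3 c2@6 c3@7, authorship .1..2.3
After op 4 (insert('x')): buffer="bpqxxtpmxpx" (len 11), cursors c1@5 c4@5 c2@9 c3@11, authorship .1.14.2.233
After op 5 (insert('r')): buffer="bpqxxrrtpmxrpxr" (len 15), cursors c1@7 c4@7 c2@12 c3@15, authorship .1.1414.2.22333
After op 6 (delete): buffer="bpqxxtpmxpx" (len 11), cursors c1@5 c4@5 c2@9 c3@11, authorship .1.14.2.233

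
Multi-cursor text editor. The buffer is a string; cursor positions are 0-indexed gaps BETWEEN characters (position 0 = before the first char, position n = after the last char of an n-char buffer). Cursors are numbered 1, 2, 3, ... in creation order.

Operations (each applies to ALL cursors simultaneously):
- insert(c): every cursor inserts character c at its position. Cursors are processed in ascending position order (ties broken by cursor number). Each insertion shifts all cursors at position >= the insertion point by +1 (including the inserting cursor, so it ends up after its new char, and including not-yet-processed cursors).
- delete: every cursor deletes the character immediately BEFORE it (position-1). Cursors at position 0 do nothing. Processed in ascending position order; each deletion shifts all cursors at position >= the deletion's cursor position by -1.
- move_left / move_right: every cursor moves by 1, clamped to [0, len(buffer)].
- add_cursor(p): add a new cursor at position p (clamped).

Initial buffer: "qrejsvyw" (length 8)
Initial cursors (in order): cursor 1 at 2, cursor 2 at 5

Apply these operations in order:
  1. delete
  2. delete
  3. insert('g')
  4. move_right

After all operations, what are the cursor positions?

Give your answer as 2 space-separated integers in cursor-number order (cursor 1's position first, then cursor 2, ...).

Answer: 2 4

Derivation:
After op 1 (delete): buffer="qejvyw" (len 6), cursors c1@1 c2@3, authorship ......
After op 2 (delete): buffer="evyw" (len 4), cursors c1@0 c2@1, authorship ....
After op 3 (insert('g')): buffer="gegvyw" (len 6), cursors c1@1 c2@3, authorship 1.2...
After op 4 (move_right): buffer="gegvyw" (len 6), cursors c1@2 c2@4, authorship 1.2...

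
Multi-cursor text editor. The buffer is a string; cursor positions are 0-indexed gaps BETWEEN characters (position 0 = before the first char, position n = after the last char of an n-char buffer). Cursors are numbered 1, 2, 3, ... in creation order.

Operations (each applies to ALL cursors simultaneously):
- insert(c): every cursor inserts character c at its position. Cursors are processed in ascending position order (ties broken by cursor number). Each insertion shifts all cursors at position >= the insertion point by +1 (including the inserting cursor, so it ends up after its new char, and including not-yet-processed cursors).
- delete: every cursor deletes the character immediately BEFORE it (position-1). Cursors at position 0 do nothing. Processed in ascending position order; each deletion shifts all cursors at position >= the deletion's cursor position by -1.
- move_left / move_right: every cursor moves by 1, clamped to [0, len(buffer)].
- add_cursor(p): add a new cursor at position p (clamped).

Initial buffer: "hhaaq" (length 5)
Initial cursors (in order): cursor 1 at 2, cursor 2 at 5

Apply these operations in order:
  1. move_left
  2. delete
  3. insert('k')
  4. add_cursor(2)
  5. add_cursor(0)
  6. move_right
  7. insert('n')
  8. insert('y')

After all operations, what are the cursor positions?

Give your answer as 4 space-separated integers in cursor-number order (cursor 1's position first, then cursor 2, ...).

After op 1 (move_left): buffer="hhaaq" (len 5), cursors c1@1 c2@4, authorship .....
After op 2 (delete): buffer="haq" (len 3), cursors c1@0 c2@2, authorship ...
After op 3 (insert('k')): buffer="khakq" (len 5), cursors c1@1 c2@4, authorship 1..2.
After op 4 (add_cursor(2)): buffer="khakq" (len 5), cursors c1@1 c3@2 c2@4, authorship 1..2.
After op 5 (add_cursor(0)): buffer="khakq" (len 5), cursors c4@0 c1@1 c3@2 c2@4, authorship 1..2.
After op 6 (move_right): buffer="khakq" (len 5), cursors c4@1 c1@2 c3@3 c2@5, authorship 1..2.
After op 7 (insert('n')): buffer="knhnankqn" (len 9), cursors c4@2 c1@4 c3@6 c2@9, authorship 14.1.32.2
After op 8 (insert('y')): buffer="knyhnyanykqny" (len 13), cursors c4@3 c1@6 c3@9 c2@13, authorship 144.11.332.22

Answer: 6 13 9 3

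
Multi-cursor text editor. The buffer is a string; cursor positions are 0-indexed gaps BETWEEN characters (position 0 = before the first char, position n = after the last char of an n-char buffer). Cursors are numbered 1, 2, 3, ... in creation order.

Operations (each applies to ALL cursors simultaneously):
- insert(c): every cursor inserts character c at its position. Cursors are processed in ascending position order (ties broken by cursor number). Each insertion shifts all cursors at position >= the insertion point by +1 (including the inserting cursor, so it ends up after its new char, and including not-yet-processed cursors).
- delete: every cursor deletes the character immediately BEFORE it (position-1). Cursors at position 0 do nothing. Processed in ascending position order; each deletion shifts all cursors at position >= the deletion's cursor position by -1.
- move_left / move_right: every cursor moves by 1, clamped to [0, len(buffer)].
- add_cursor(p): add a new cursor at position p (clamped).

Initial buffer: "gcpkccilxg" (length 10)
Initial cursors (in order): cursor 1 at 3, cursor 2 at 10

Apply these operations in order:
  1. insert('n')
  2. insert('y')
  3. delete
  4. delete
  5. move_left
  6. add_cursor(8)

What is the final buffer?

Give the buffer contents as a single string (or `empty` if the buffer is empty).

Answer: gcpkccilxg

Derivation:
After op 1 (insert('n')): buffer="gcpnkccilxgn" (len 12), cursors c1@4 c2@12, authorship ...1.......2
After op 2 (insert('y')): buffer="gcpnykccilxgny" (len 14), cursors c1@5 c2@14, authorship ...11.......22
After op 3 (delete): buffer="gcpnkccilxgn" (len 12), cursors c1@4 c2@12, authorship ...1.......2
After op 4 (delete): buffer="gcpkccilxg" (len 10), cursors c1@3 c2@10, authorship ..........
After op 5 (move_left): buffer="gcpkccilxg" (len 10), cursors c1@2 c2@9, authorship ..........
After op 6 (add_cursor(8)): buffer="gcpkccilxg" (len 10), cursors c1@2 c3@8 c2@9, authorship ..........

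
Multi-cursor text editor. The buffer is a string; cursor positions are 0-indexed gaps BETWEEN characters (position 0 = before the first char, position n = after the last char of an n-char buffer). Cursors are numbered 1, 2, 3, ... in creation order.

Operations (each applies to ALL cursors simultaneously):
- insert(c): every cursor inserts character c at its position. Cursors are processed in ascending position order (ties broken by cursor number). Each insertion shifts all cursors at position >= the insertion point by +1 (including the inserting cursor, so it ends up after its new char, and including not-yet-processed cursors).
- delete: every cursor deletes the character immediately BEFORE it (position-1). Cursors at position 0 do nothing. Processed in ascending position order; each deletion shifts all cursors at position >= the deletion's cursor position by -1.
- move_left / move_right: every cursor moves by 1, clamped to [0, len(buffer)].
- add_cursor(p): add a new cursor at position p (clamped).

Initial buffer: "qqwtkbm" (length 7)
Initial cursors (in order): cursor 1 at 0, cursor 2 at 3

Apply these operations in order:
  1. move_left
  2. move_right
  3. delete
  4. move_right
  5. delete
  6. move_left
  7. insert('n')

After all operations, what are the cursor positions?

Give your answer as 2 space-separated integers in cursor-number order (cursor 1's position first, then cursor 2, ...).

After op 1 (move_left): buffer="qqwtkbm" (len 7), cursors c1@0 c2@2, authorship .......
After op 2 (move_right): buffer="qqwtkbm" (len 7), cursors c1@1 c2@3, authorship .......
After op 3 (delete): buffer="qtkbm" (len 5), cursors c1@0 c2@1, authorship .....
After op 4 (move_right): buffer="qtkbm" (len 5), cursors c1@1 c2@2, authorship .....
After op 5 (delete): buffer="kbm" (len 3), cursors c1@0 c2@0, authorship ...
After op 6 (move_left): buffer="kbm" (len 3), cursors c1@0 c2@0, authorship ...
After op 7 (insert('n')): buffer="nnkbm" (len 5), cursors c1@2 c2@2, authorship 12...

Answer: 2 2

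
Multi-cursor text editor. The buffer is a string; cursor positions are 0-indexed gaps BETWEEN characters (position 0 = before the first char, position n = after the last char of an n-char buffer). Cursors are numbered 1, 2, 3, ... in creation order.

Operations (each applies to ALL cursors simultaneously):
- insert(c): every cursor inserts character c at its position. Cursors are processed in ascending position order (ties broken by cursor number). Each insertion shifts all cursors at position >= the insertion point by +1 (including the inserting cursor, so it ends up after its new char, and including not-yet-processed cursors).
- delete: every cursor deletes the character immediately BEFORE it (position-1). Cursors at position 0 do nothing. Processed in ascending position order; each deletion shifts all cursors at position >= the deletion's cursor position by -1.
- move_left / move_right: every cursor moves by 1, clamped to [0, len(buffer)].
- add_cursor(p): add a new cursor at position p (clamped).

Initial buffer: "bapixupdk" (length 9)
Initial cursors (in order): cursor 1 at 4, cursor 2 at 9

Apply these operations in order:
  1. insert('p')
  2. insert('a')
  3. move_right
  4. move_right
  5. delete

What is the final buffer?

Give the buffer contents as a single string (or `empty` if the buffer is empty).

Answer: bapipaxpdkp

Derivation:
After op 1 (insert('p')): buffer="bapipxupdkp" (len 11), cursors c1@5 c2@11, authorship ....1.....2
After op 2 (insert('a')): buffer="bapipaxupdkpa" (len 13), cursors c1@6 c2@13, authorship ....11.....22
After op 3 (move_right): buffer="bapipaxupdkpa" (len 13), cursors c1@7 c2@13, authorship ....11.....22
After op 4 (move_right): buffer="bapipaxupdkpa" (len 13), cursors c1@8 c2@13, authorship ....11.....22
After op 5 (delete): buffer="bapipaxpdkp" (len 11), cursors c1@7 c2@11, authorship ....11....2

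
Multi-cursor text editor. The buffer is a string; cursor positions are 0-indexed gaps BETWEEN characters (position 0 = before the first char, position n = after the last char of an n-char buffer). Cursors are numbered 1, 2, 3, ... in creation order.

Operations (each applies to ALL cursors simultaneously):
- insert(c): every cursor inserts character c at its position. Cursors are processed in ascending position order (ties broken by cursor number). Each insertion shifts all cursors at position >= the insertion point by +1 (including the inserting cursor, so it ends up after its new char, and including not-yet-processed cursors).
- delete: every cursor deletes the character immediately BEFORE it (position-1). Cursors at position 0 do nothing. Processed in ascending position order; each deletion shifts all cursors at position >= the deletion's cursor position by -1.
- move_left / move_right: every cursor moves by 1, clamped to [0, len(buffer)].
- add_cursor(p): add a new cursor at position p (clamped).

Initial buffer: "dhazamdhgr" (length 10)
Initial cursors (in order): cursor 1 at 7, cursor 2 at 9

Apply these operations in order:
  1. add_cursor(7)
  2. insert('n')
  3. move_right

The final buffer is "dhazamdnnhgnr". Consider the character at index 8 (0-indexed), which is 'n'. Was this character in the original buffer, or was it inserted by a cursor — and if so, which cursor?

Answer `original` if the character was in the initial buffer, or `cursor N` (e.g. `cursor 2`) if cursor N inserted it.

After op 1 (add_cursor(7)): buffer="dhazamdhgr" (len 10), cursors c1@7 c3@7 c2@9, authorship ..........
After op 2 (insert('n')): buffer="dhazamdnnhgnr" (len 13), cursors c1@9 c3@9 c2@12, authorship .......13..2.
After op 3 (move_right): buffer="dhazamdnnhgnr" (len 13), cursors c1@10 c3@10 c2@13, authorship .......13..2.
Authorship (.=original, N=cursor N): . . . . . . . 1 3 . . 2 .
Index 8: author = 3

Answer: cursor 3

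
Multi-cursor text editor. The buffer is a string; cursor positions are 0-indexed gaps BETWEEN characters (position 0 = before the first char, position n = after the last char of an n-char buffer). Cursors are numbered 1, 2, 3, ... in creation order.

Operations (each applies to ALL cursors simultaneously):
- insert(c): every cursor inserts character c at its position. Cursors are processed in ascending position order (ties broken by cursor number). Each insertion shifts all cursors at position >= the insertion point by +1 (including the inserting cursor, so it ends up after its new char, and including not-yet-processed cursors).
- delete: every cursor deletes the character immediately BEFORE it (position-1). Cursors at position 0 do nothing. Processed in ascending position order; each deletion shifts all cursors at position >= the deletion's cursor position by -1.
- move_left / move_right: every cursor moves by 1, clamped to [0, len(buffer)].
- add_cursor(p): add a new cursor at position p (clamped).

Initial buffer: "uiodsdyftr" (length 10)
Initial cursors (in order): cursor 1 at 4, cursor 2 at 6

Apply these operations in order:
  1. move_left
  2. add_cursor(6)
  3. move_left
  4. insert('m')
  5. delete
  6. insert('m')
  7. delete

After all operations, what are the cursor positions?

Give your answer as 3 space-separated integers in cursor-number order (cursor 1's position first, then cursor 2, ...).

After op 1 (move_left): buffer="uiodsdyftr" (len 10), cursors c1@3 c2@5, authorship ..........
After op 2 (add_cursor(6)): buffer="uiodsdyftr" (len 10), cursors c1@3 c2@5 c3@6, authorship ..........
After op 3 (move_left): buffer="uiodsdyftr" (len 10), cursors c1@2 c2@4 c3@5, authorship ..........
After op 4 (insert('m')): buffer="uimodmsmdyftr" (len 13), cursors c1@3 c2@6 c3@8, authorship ..1..2.3.....
After op 5 (delete): buffer="uiodsdyftr" (len 10), cursors c1@2 c2@4 c3@5, authorship ..........
After op 6 (insert('m')): buffer="uimodmsmdyftr" (len 13), cursors c1@3 c2@6 c3@8, authorship ..1..2.3.....
After op 7 (delete): buffer="uiodsdyftr" (len 10), cursors c1@2 c2@4 c3@5, authorship ..........

Answer: 2 4 5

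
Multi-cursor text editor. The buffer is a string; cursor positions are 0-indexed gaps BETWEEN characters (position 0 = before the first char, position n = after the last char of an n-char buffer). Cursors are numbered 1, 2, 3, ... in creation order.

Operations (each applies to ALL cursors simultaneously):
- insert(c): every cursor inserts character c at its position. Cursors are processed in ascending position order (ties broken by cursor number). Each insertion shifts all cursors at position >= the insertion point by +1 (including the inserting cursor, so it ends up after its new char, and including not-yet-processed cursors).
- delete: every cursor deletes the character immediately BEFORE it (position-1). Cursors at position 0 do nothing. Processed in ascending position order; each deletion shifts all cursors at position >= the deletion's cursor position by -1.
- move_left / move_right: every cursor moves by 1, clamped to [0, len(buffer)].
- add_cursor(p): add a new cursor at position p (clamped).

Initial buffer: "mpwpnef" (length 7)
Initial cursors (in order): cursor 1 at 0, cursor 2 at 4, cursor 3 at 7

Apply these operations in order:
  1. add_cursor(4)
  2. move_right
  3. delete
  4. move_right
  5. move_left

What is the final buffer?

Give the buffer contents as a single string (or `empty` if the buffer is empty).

Answer: pwe

Derivation:
After op 1 (add_cursor(4)): buffer="mpwpnef" (len 7), cursors c1@0 c2@4 c4@4 c3@7, authorship .......
After op 2 (move_right): buffer="mpwpnef" (len 7), cursors c1@1 c2@5 c4@5 c3@7, authorship .......
After op 3 (delete): buffer="pwe" (len 3), cursors c1@0 c2@2 c4@2 c3@3, authorship ...
After op 4 (move_right): buffer="pwe" (len 3), cursors c1@1 c2@3 c3@3 c4@3, authorship ...
After op 5 (move_left): buffer="pwe" (len 3), cursors c1@0 c2@2 c3@2 c4@2, authorship ...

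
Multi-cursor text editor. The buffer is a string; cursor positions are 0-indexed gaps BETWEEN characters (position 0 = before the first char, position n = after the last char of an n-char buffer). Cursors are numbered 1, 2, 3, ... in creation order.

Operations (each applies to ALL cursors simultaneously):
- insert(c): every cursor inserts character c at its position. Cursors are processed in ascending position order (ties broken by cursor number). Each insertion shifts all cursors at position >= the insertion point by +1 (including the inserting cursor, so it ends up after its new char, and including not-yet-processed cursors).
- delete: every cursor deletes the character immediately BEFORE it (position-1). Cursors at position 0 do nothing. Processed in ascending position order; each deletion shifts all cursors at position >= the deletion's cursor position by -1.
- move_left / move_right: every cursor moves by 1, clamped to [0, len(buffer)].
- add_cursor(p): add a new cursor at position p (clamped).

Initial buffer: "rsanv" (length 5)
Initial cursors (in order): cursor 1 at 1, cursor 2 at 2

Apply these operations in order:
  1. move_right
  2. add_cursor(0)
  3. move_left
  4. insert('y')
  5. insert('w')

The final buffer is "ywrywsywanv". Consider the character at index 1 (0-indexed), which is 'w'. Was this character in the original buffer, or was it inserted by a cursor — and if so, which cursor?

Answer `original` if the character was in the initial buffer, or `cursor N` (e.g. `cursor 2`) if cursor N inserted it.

Answer: cursor 3

Derivation:
After op 1 (move_right): buffer="rsanv" (len 5), cursors c1@2 c2@3, authorship .....
After op 2 (add_cursor(0)): buffer="rsanv" (len 5), cursors c3@0 c1@2 c2@3, authorship .....
After op 3 (move_left): buffer="rsanv" (len 5), cursors c3@0 c1@1 c2@2, authorship .....
After op 4 (insert('y')): buffer="yrysyanv" (len 8), cursors c3@1 c1@3 c2@5, authorship 3.1.2...
After op 5 (insert('w')): buffer="ywrywsywanv" (len 11), cursors c3@2 c1@5 c2@8, authorship 33.11.22...
Authorship (.=original, N=cursor N): 3 3 . 1 1 . 2 2 . . .
Index 1: author = 3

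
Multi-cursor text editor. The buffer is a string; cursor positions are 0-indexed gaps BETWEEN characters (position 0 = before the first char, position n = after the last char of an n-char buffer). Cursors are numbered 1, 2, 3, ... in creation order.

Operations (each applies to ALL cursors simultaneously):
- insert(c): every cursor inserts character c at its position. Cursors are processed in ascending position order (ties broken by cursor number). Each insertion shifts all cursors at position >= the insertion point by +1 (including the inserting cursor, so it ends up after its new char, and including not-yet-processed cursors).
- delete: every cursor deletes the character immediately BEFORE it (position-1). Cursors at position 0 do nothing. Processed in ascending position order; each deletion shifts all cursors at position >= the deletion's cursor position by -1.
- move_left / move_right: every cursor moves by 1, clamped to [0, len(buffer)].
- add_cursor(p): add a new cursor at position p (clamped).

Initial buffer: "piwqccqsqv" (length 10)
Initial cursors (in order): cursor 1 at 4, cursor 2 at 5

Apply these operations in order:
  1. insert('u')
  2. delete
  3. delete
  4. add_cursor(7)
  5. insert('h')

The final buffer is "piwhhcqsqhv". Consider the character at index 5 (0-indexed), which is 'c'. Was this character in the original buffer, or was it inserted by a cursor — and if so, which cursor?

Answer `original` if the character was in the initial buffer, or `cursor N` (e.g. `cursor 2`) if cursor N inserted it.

After op 1 (insert('u')): buffer="piwqucucqsqv" (len 12), cursors c1@5 c2@7, authorship ....1.2.....
After op 2 (delete): buffer="piwqccqsqv" (len 10), cursors c1@4 c2@5, authorship ..........
After op 3 (delete): buffer="piwcqsqv" (len 8), cursors c1@3 c2@3, authorship ........
After op 4 (add_cursor(7)): buffer="piwcqsqv" (len 8), cursors c1@3 c2@3 c3@7, authorship ........
After op 5 (insert('h')): buffer="piwhhcqsqhv" (len 11), cursors c1@5 c2@5 c3@10, authorship ...12....3.
Authorship (.=original, N=cursor N): . . . 1 2 . . . . 3 .
Index 5: author = original

Answer: original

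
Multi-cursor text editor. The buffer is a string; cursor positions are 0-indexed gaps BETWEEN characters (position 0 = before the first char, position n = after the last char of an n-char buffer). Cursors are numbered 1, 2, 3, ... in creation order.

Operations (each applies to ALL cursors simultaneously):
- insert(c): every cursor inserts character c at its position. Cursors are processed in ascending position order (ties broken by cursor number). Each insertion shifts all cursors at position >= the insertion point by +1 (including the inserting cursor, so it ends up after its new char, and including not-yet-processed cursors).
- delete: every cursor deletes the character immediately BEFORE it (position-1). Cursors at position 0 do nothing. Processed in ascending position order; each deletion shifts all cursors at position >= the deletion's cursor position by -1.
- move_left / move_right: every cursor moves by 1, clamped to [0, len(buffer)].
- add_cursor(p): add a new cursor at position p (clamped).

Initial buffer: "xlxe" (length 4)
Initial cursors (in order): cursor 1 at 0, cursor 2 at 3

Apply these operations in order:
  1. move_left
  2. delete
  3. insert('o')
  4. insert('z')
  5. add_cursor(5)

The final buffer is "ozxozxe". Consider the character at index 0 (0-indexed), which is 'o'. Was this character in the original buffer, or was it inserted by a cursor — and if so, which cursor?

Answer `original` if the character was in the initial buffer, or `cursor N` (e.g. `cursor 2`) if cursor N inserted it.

Answer: cursor 1

Derivation:
After op 1 (move_left): buffer="xlxe" (len 4), cursors c1@0 c2@2, authorship ....
After op 2 (delete): buffer="xxe" (len 3), cursors c1@0 c2@1, authorship ...
After op 3 (insert('o')): buffer="oxoxe" (len 5), cursors c1@1 c2@3, authorship 1.2..
After op 4 (insert('z')): buffer="ozxozxe" (len 7), cursors c1@2 c2@5, authorship 11.22..
After op 5 (add_cursor(5)): buffer="ozxozxe" (len 7), cursors c1@2 c2@5 c3@5, authorship 11.22..
Authorship (.=original, N=cursor N): 1 1 . 2 2 . .
Index 0: author = 1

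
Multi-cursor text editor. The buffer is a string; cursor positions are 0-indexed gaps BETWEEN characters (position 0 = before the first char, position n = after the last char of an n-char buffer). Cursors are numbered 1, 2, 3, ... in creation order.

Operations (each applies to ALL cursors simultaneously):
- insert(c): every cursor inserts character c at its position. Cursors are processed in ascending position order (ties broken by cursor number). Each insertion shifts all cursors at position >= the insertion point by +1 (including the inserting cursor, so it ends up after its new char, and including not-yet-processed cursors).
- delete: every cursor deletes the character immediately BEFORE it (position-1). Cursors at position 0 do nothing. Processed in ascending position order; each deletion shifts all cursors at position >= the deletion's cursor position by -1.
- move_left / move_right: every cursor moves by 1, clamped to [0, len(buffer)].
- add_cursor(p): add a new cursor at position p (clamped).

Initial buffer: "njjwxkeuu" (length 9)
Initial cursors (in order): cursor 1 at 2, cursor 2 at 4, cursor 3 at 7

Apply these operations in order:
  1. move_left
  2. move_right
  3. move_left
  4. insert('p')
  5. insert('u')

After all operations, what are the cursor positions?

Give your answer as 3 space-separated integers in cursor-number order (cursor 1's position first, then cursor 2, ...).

After op 1 (move_left): buffer="njjwxkeuu" (len 9), cursors c1@1 c2@3 c3@6, authorship .........
After op 2 (move_right): buffer="njjwxkeuu" (len 9), cursors c1@2 c2@4 c3@7, authorship .........
After op 3 (move_left): buffer="njjwxkeuu" (len 9), cursors c1@1 c2@3 c3@6, authorship .........
After op 4 (insert('p')): buffer="npjjpwxkpeuu" (len 12), cursors c1@2 c2@5 c3@9, authorship .1..2...3...
After op 5 (insert('u')): buffer="npujjpuwxkpueuu" (len 15), cursors c1@3 c2@7 c3@12, authorship .11..22...33...

Answer: 3 7 12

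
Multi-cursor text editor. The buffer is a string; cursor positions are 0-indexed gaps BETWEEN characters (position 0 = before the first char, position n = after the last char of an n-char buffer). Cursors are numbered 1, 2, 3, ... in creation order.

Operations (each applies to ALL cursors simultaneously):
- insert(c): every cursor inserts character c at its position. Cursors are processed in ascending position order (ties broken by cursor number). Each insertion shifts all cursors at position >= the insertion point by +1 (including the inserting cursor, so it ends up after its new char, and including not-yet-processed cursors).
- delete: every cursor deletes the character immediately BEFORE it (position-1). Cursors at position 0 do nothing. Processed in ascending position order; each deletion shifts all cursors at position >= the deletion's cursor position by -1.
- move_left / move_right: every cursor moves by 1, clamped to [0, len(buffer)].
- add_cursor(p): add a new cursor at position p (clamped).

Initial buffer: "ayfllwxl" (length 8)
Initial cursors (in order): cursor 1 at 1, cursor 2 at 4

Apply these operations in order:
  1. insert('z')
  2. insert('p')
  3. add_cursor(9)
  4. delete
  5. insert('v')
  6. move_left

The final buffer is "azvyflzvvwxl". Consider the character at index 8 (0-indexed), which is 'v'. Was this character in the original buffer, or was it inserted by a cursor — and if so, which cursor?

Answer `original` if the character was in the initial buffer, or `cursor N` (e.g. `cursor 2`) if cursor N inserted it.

Answer: cursor 3

Derivation:
After op 1 (insert('z')): buffer="azyflzlwxl" (len 10), cursors c1@2 c2@6, authorship .1...2....
After op 2 (insert('p')): buffer="azpyflzplwxl" (len 12), cursors c1@3 c2@8, authorship .11...22....
After op 3 (add_cursor(9)): buffer="azpyflzplwxl" (len 12), cursors c1@3 c2@8 c3@9, authorship .11...22....
After op 4 (delete): buffer="azyflzwxl" (len 9), cursors c1@2 c2@6 c3@6, authorship .1...2...
After op 5 (insert('v')): buffer="azvyflzvvwxl" (len 12), cursors c1@3 c2@9 c3@9, authorship .11...223...
After op 6 (move_left): buffer="azvyflzvvwxl" (len 12), cursors c1@2 c2@8 c3@8, authorship .11...223...
Authorship (.=original, N=cursor N): . 1 1 . . . 2 2 3 . . .
Index 8: author = 3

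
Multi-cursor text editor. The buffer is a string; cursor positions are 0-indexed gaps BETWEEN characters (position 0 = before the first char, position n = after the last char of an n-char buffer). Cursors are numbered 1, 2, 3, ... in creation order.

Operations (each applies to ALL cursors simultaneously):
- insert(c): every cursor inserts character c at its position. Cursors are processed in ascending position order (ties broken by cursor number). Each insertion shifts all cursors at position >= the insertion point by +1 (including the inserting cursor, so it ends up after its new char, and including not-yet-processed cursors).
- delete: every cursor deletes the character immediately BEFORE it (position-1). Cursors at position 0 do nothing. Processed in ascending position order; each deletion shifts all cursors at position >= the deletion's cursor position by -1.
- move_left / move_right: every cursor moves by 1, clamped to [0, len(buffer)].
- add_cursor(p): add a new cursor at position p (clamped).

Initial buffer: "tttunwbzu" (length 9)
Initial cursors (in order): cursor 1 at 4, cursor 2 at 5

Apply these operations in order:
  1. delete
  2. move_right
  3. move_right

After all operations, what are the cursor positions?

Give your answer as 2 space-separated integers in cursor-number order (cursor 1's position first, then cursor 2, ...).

Answer: 5 5

Derivation:
After op 1 (delete): buffer="tttwbzu" (len 7), cursors c1@3 c2@3, authorship .......
After op 2 (move_right): buffer="tttwbzu" (len 7), cursors c1@4 c2@4, authorship .......
After op 3 (move_right): buffer="tttwbzu" (len 7), cursors c1@5 c2@5, authorship .......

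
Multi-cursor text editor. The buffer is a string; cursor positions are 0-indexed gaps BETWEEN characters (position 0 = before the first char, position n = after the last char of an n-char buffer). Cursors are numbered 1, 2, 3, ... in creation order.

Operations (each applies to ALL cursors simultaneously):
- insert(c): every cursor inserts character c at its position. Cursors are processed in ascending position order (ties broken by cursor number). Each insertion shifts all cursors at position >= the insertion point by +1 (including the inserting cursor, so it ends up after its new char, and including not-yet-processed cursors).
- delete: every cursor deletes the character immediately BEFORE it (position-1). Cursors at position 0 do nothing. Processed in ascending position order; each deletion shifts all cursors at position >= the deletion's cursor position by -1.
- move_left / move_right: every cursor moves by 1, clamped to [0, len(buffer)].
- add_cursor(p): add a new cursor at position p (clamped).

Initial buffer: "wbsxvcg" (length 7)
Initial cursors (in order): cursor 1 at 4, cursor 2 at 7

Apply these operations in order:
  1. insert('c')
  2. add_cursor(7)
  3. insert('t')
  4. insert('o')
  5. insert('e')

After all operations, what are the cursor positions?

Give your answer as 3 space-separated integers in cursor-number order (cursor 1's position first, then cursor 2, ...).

After op 1 (insert('c')): buffer="wbsxcvcgc" (len 9), cursors c1@5 c2@9, authorship ....1...2
After op 2 (add_cursor(7)): buffer="wbsxcvcgc" (len 9), cursors c1@5 c3@7 c2@9, authorship ....1...2
After op 3 (insert('t')): buffer="wbsxctvctgct" (len 12), cursors c1@6 c3@9 c2@12, authorship ....11..3.22
After op 4 (insert('o')): buffer="wbsxctovctogcto" (len 15), cursors c1@7 c3@11 c2@15, authorship ....111..33.222
After op 5 (insert('e')): buffer="wbsxctoevctoegctoe" (len 18), cursors c1@8 c3@13 c2@18, authorship ....1111..333.2222

Answer: 8 18 13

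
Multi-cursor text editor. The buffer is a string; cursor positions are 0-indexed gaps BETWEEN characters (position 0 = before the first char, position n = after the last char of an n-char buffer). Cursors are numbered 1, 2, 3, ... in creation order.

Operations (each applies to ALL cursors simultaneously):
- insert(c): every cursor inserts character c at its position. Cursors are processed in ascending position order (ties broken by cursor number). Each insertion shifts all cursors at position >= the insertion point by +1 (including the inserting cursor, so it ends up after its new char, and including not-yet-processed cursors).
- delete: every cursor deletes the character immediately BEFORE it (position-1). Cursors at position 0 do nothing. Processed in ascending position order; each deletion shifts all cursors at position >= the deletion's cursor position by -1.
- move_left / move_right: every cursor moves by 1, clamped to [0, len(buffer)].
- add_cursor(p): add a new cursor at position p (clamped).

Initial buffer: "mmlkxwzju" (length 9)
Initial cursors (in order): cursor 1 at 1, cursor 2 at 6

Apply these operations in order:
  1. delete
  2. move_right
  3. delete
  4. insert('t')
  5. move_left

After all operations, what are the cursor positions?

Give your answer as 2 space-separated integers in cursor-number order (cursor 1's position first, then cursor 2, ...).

After op 1 (delete): buffer="mlkxzju" (len 7), cursors c1@0 c2@4, authorship .......
After op 2 (move_right): buffer="mlkxzju" (len 7), cursors c1@1 c2@5, authorship .......
After op 3 (delete): buffer="lkxju" (len 5), cursors c1@0 c2@3, authorship .....
After op 4 (insert('t')): buffer="tlkxtju" (len 7), cursors c1@1 c2@5, authorship 1...2..
After op 5 (move_left): buffer="tlkxtju" (len 7), cursors c1@0 c2@4, authorship 1...2..

Answer: 0 4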